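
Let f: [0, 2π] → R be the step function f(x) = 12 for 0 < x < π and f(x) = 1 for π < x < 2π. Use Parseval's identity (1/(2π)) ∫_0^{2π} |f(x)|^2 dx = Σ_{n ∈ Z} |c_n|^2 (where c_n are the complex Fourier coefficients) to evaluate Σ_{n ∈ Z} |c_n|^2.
Σ |c_n|^2 = 145/2

Parseval equates the L^2 energy of f (normalised by 1/(2π)) with the ℓ^2 sum of its Fourier coefficients: (1/(2π)) ∫_0^{2π} |f|^2 = Σ |c_n|^2.
Compute the left side: (1/(2π)) [∫_0^π 12^2 dx + ∫_π^{2π} 1^2 dx] = (1/(2π)) · (144π + 1π) = (144 + 1)/2 = 145/2.
So Σ_{n ∈ Z} |c_n|^2 = 145/2.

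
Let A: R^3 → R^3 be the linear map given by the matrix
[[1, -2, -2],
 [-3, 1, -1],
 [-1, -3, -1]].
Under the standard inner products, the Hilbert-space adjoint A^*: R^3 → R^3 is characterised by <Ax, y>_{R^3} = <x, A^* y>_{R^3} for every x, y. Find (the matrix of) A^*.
A^* = A^T =
[[1, -3, -1],
 [-2, 1, -3],
 [-2, -1, -1]]

For real matrices with standard dot products, the defining identity <Ax, y> = <x, A^* y> gives (Ax)^T y = x^T (A^*) y, i.e. x^T A^T y = x^T (A^*) y. Since this holds for all x, y, we must have A^* = A^T. Therefore
A^* =
[[1, -3, -1],
 [-2, 1, -3],
 [-2, -1, -1]].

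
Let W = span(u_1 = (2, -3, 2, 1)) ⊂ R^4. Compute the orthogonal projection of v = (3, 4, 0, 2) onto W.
proj_W(v) = (-4/9, 2/3, -4/9, -2/9)

Set up U = [u_1 | ... | u_1] ∈ R^(4×1). The projector onto W = col(U) is P = U (U^T U)^(-1) U^T.
Compute U^T U =
  [18],
and U^T v = (-4).
Solve U^T U · c = U^T v for the coefficients: c = (-2/9). The projection is proj_W(v) = U c.
Check: (v - proj_W(v)) · u_1 = 0  (should be 0).
Result: proj_W(v) = (-4/9, 2/3, -4/9, -2/9).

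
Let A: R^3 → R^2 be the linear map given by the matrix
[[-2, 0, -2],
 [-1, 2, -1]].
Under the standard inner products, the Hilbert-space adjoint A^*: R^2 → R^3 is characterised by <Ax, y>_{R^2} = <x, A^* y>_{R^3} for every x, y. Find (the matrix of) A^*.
A^* = A^T =
[[-2, -1],
 [0, 2],
 [-2, -1]]

For real matrices with standard dot products, the defining identity <Ax, y> = <x, A^* y> gives (Ax)^T y = x^T (A^*) y, i.e. x^T A^T y = x^T (A^*) y. Since this holds for all x, y, we must have A^* = A^T. Therefore
A^* =
[[-2, -1],
 [0, 2],
 [-2, -1]].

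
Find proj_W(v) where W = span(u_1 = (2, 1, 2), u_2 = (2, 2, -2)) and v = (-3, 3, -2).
proj_W(v) = (-21/26, 1/13, -71/26)

Set up U = [u_1 | ... | u_2] ∈ R^(3×2). The projector onto W = col(U) is P = U (U^T U)^(-1) U^T.
Compute U^T U =
  [9, 2]
  [2, 12],
and U^T v = (-7, 4).
Solve U^T U · c = U^T v for the coefficients: c = (-23/26, 25/52). The projection is proj_W(v) = U c.
Check: (v - proj_W(v)) · u_1 = 0  (should be 0).
Check: (v - proj_W(v)) · u_2 = 0  (should be 0).
Result: proj_W(v) = (-21/26, 1/13, -71/26).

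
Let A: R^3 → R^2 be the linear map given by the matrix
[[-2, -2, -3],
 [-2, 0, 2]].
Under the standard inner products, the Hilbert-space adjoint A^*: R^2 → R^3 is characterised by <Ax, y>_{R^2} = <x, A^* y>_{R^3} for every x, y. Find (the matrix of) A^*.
A^* = A^T =
[[-2, -2],
 [-2, 0],
 [-3, 2]]

For real matrices with standard dot products, the defining identity <Ax, y> = <x, A^* y> gives (Ax)^T y = x^T (A^*) y, i.e. x^T A^T y = x^T (A^*) y. Since this holds for all x, y, we must have A^* = A^T. Therefore
A^* =
[[-2, -2],
 [-2, 0],
 [-3, 2]].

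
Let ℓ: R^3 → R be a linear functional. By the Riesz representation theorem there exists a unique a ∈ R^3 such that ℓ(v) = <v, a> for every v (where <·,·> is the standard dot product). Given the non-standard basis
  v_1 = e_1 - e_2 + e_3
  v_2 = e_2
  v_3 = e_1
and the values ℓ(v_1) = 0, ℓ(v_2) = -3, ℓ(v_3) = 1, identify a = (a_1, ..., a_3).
a = (1, -3, -4)

Write a = (a_1, ..., a_3) in the standard basis. For each basis vector v_i, ℓ(v_i) = <v_i, a> is a linear equation in the a_j's. Collect the n equations into a matrix system V a = ℓ, where row i of V is v_i (expressed in the standard basis). Since V is invertible (lower-triangular with 1s on the diagonal, up to permutation), solve by back-substitution:
  V =
[[1, -1, 1],
 [0, 1, 0],
 [1, 0, 0]]
  V a = (0, -3, 1)
Solving gives a = (1, -3, -4).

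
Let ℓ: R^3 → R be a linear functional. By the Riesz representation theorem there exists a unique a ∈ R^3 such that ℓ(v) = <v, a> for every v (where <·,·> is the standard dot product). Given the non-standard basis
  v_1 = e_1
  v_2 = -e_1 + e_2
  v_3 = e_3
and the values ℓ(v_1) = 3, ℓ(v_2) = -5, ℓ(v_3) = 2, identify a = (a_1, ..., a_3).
a = (3, -2, 2)

Write a = (a_1, ..., a_3) in the standard basis. For each basis vector v_i, ℓ(v_i) = <v_i, a> is a linear equation in the a_j's. Collect the n equations into a matrix system V a = ℓ, where row i of V is v_i (expressed in the standard basis). Since V is invertible (lower-triangular with 1s on the diagonal, up to permutation), solve by back-substitution:
  V =
[[1, 0, 0],
 [-1, 1, 0],
 [0, 0, 1]]
  V a = (3, -5, 2)
Solving gives a = (3, -2, 2).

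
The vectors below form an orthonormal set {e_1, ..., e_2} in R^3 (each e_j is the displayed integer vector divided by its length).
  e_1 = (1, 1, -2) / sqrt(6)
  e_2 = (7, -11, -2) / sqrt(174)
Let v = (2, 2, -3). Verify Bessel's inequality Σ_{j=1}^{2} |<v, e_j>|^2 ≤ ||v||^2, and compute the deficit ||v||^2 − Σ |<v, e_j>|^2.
Σ |<v, e_j>|^2 = 484/29; ||v||^2 = 17; deficit = 9/29

Write each e_j = u_j / sqrt(<u_j, u_j>) where u_j is the displayed integer vector. Then <v, e_j> = <v, u_j> / sqrt(<u_j, u_j>), so |<v, e_j>|^2 = <v, u_j>^2 / <u_j, u_j>.
Coefficients: <v, e_1> = 10/sqrt(6), <v, e_2> = -2/sqrt(174).
Square and sum: Σ |<v, e_j>|^2 = 484/29.
Compute ||v||^2 = v·v = 17.
Deficit = 17 − 484/29 = 9/29 ≥ 0, confirming Bessel's inequality. (The deficit equals ||v − Σ <v,e_j> e_j||^2, the squared distance from v to span{e_j}.)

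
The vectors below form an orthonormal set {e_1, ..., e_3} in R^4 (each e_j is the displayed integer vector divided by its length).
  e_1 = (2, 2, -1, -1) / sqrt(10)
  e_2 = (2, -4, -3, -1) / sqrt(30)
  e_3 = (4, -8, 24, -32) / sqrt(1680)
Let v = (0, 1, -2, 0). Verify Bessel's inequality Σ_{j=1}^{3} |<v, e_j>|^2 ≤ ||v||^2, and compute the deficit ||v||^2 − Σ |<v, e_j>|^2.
Σ |<v, e_j>|^2 = 18/5; ||v||^2 = 5; deficit = 7/5

Write each e_j = u_j / sqrt(<u_j, u_j>) where u_j is the displayed integer vector. Then <v, e_j> = <v, u_j> / sqrt(<u_j, u_j>), so |<v, e_j>|^2 = <v, u_j>^2 / <u_j, u_j>.
Coefficients: <v, e_1> = 4/sqrt(10), <v, e_2> = 2/sqrt(30), <v, e_3> = -56/sqrt(1680).
Square and sum: Σ |<v, e_j>|^2 = 18/5.
Compute ||v||^2 = v·v = 5.
Deficit = 5 − 18/5 = 7/5 ≥ 0, confirming Bessel's inequality. (The deficit equals ||v − Σ <v,e_j> e_j||^2, the squared distance from v to span{e_j}.)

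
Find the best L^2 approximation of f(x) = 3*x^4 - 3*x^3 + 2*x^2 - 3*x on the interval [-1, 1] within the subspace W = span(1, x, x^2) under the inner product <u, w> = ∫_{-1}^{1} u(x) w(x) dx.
g(x) = 32*x^2/7 - 24*x/5 - 9/35

The best approximation g ∈ W is the orthogonal projection of f onto W. Writing g = a_0 + a_1 x + a_2 x^2, the coefficients solve the normal equations G · a = b where
  G_{ij} = <φ_i, φ_j> and b_i = <f, φ_i>, with φ_0 = 1, φ_1 = x, φ_2 = x^2.
G =
  [2, 0, 2/3]
  [0, 2/3, 0]
  [2/3, 0, 2/5],
b = (38/15, -16/5, 58/35).
Solving gives a_0 = -9/35, a_1 = -24/5, a_2 = 32/7, so
  g(x) = 32*x^2/7 - 24*x/5 - 9/35.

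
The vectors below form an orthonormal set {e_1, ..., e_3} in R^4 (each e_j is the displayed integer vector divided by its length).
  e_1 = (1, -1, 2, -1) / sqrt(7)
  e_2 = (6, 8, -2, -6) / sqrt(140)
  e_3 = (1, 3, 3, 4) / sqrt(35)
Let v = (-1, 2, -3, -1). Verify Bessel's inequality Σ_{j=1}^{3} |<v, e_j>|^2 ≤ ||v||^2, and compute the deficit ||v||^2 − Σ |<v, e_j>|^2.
Σ |<v, e_j>|^2 = 101/7; ||v||^2 = 15; deficit = 4/7

Write each e_j = u_j / sqrt(<u_j, u_j>) where u_j is the displayed integer vector. Then <v, e_j> = <v, u_j> / sqrt(<u_j, u_j>), so |<v, e_j>|^2 = <v, u_j>^2 / <u_j, u_j>.
Coefficients: <v, e_1> = -8/sqrt(7), <v, e_2> = 22/sqrt(140), <v, e_3> = -8/sqrt(35).
Square and sum: Σ |<v, e_j>|^2 = 101/7.
Compute ||v||^2 = v·v = 15.
Deficit = 15 − 101/7 = 4/7 ≥ 0, confirming Bessel's inequality. (The deficit equals ||v − Σ <v,e_j> e_j||^2, the squared distance from v to span{e_j}.)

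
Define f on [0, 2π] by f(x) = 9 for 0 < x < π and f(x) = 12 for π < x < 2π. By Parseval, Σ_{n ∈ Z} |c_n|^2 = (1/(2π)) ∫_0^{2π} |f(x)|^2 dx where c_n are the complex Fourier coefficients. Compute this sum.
Σ |c_n|^2 = 225/2

Parseval equates the L^2 energy of f (normalised by 1/(2π)) with the ℓ^2 sum of its Fourier coefficients: (1/(2π)) ∫_0^{2π} |f|^2 = Σ |c_n|^2.
Compute the left side: (1/(2π)) [∫_0^π 9^2 dx + ∫_π^{2π} 12^2 dx] = (1/(2π)) · (81π + 144π) = (81 + 144)/2 = 225/2.
So Σ_{n ∈ Z} |c_n|^2 = 225/2.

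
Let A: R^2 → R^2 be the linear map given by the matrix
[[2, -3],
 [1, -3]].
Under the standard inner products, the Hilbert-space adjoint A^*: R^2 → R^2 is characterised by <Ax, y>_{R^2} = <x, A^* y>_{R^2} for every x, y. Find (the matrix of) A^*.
A^* = A^T =
[[2, 1],
 [-3, -3]]

For real matrices with standard dot products, the defining identity <Ax, y> = <x, A^* y> gives (Ax)^T y = x^T (A^*) y, i.e. x^T A^T y = x^T (A^*) y. Since this holds for all x, y, we must have A^* = A^T. Therefore
A^* =
[[2, 1],
 [-3, -3]].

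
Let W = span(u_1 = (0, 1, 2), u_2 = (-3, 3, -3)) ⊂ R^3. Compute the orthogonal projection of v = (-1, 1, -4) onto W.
proj_W(v) = (-23/14, 4/7, -53/14)

Set up U = [u_1 | ... | u_2] ∈ R^(3×2). The projector onto W = col(U) is P = U (U^T U)^(-1) U^T.
Compute U^T U =
  [5, -3]
  [-3, 27],
and U^T v = (-7, 18).
Solve U^T U · c = U^T v for the coefficients: c = (-15/14, 23/42). The projection is proj_W(v) = U c.
Check: (v - proj_W(v)) · u_1 = 0  (should be 0).
Check: (v - proj_W(v)) · u_2 = 0  (should be 0).
Result: proj_W(v) = (-23/14, 4/7, -53/14).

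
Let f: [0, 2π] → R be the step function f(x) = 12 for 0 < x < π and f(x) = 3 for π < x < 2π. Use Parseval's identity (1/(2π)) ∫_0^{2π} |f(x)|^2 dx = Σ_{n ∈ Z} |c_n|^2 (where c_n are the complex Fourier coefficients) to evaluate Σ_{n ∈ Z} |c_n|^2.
Σ |c_n|^2 = 153/2

Parseval equates the L^2 energy of f (normalised by 1/(2π)) with the ℓ^2 sum of its Fourier coefficients: (1/(2π)) ∫_0^{2π} |f|^2 = Σ |c_n|^2.
Compute the left side: (1/(2π)) [∫_0^π 12^2 dx + ∫_π^{2π} 3^2 dx] = (1/(2π)) · (144π + 9π) = (144 + 9)/2 = 153/2.
So Σ_{n ∈ Z} |c_n|^2 = 153/2.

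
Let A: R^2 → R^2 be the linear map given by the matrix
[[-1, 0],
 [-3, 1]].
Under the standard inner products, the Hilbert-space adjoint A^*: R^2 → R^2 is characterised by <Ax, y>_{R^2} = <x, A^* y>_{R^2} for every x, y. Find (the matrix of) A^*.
A^* = A^T =
[[-1, -3],
 [0, 1]]

For real matrices with standard dot products, the defining identity <Ax, y> = <x, A^* y> gives (Ax)^T y = x^T (A^*) y, i.e. x^T A^T y = x^T (A^*) y. Since this holds for all x, y, we must have A^* = A^T. Therefore
A^* =
[[-1, -3],
 [0, 1]].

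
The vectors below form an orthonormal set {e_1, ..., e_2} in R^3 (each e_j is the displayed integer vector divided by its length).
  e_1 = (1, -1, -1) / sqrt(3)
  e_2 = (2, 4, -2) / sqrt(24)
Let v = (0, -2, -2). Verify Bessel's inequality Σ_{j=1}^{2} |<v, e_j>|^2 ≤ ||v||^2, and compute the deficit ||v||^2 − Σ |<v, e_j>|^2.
Σ |<v, e_j>|^2 = 6; ||v||^2 = 8; deficit = 2

Write each e_j = u_j / sqrt(<u_j, u_j>) where u_j is the displayed integer vector. Then <v, e_j> = <v, u_j> / sqrt(<u_j, u_j>), so |<v, e_j>|^2 = <v, u_j>^2 / <u_j, u_j>.
Coefficients: <v, e_1> = 4/sqrt(3), <v, e_2> = -4/sqrt(24).
Square and sum: Σ |<v, e_j>|^2 = 6.
Compute ||v||^2 = v·v = 8.
Deficit = 8 − 6 = 2 ≥ 0, confirming Bessel's inequality. (The deficit equals ||v − Σ <v,e_j> e_j||^2, the squared distance from v to span{e_j}.)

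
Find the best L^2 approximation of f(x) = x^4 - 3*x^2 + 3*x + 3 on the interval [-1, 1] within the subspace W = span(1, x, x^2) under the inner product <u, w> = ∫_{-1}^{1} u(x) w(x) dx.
g(x) = -15*x^2/7 + 3*x + 102/35

The best approximation g ∈ W is the orthogonal projection of f onto W. Writing g = a_0 + a_1 x + a_2 x^2, the coefficients solve the normal equations G · a = b where
  G_{ij} = <φ_i, φ_j> and b_i = <f, φ_i>, with φ_0 = 1, φ_1 = x, φ_2 = x^2.
G =
  [2, 0, 2/3]
  [0, 2/3, 0]
  [2/3, 0, 2/5],
b = (22/5, 2, 38/35).
Solving gives a_0 = 102/35, a_1 = 3, a_2 = -15/7, so
  g(x) = -15*x^2/7 + 3*x + 102/35.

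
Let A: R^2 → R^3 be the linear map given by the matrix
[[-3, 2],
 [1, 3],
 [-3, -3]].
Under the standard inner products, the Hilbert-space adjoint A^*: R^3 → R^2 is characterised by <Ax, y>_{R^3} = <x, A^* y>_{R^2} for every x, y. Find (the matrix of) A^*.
A^* = A^T =
[[-3, 1, -3],
 [2, 3, -3]]

For real matrices with standard dot products, the defining identity <Ax, y> = <x, A^* y> gives (Ax)^T y = x^T (A^*) y, i.e. x^T A^T y = x^T (A^*) y. Since this holds for all x, y, we must have A^* = A^T. Therefore
A^* =
[[-3, 1, -3],
 [2, 3, -3]].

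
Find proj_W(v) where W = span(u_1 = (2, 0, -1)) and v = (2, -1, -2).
proj_W(v) = (12/5, 0, -6/5)

Set up U = [u_1 | ... | u_1] ∈ R^(3×1). The projector onto W = col(U) is P = U (U^T U)^(-1) U^T.
Compute U^T U =
  [5],
and U^T v = (6).
Solve U^T U · c = U^T v for the coefficients: c = (6/5). The projection is proj_W(v) = U c.
Check: (v - proj_W(v)) · u_1 = 0  (should be 0).
Result: proj_W(v) = (12/5, 0, -6/5).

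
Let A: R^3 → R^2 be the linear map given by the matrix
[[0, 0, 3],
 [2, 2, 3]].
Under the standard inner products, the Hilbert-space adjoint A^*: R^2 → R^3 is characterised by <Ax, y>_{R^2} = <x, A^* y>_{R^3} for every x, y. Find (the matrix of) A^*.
A^* = A^T =
[[0, 2],
 [0, 2],
 [3, 3]]

For real matrices with standard dot products, the defining identity <Ax, y> = <x, A^* y> gives (Ax)^T y = x^T (A^*) y, i.e. x^T A^T y = x^T (A^*) y. Since this holds for all x, y, we must have A^* = A^T. Therefore
A^* =
[[0, 2],
 [0, 2],
 [3, 3]].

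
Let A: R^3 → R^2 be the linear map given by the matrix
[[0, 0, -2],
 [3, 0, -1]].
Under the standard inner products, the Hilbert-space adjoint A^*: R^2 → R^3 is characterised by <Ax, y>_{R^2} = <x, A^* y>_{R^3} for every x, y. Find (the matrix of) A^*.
A^* = A^T =
[[0, 3],
 [0, 0],
 [-2, -1]]

For real matrices with standard dot products, the defining identity <Ax, y> = <x, A^* y> gives (Ax)^T y = x^T (A^*) y, i.e. x^T A^T y = x^T (A^*) y. Since this holds for all x, y, we must have A^* = A^T. Therefore
A^* =
[[0, 3],
 [0, 0],
 [-2, -1]].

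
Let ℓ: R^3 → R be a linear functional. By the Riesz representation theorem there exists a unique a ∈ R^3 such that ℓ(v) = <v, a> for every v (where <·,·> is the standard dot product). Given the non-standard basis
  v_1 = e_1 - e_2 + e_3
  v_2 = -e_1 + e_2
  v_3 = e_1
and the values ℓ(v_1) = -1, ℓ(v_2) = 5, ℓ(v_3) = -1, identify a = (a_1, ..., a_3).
a = (-1, 4, 4)

Write a = (a_1, ..., a_3) in the standard basis. For each basis vector v_i, ℓ(v_i) = <v_i, a> is a linear equation in the a_j's. Collect the n equations into a matrix system V a = ℓ, where row i of V is v_i (expressed in the standard basis). Since V is invertible (lower-triangular with 1s on the diagonal, up to permutation), solve by back-substitution:
  V =
[[1, -1, 1],
 [-1, 1, 0],
 [1, 0, 0]]
  V a = (-1, 5, -1)
Solving gives a = (-1, 4, 4).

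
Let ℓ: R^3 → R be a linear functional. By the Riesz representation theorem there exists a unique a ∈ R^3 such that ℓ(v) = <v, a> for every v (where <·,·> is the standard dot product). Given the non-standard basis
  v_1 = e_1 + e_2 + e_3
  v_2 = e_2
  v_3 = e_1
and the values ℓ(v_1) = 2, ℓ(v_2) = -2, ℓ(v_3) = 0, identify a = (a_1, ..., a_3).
a = (0, -2, 4)

Write a = (a_1, ..., a_3) in the standard basis. For each basis vector v_i, ℓ(v_i) = <v_i, a> is a linear equation in the a_j's. Collect the n equations into a matrix system V a = ℓ, where row i of V is v_i (expressed in the standard basis). Since V is invertible (lower-triangular with 1s on the diagonal, up to permutation), solve by back-substitution:
  V =
[[1, 1, 1],
 [0, 1, 0],
 [1, 0, 0]]
  V a = (2, -2, 0)
Solving gives a = (0, -2, 4).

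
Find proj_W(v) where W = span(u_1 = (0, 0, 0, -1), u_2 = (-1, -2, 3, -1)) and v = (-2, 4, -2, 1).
proj_W(v) = (6/7, 12/7, -18/7, 1)

Set up U = [u_1 | ... | u_2] ∈ R^(4×2). The projector onto W = col(U) is P = U (U^T U)^(-1) U^T.
Compute U^T U =
  [1, 1]
  [1, 15],
and U^T v = (-1, -13).
Solve U^T U · c = U^T v for the coefficients: c = (-1/7, -6/7). The projection is proj_W(v) = U c.
Check: (v - proj_W(v)) · u_1 = 0  (should be 0).
Check: (v - proj_W(v)) · u_2 = 0  (should be 0).
Result: proj_W(v) = (6/7, 12/7, -18/7, 1).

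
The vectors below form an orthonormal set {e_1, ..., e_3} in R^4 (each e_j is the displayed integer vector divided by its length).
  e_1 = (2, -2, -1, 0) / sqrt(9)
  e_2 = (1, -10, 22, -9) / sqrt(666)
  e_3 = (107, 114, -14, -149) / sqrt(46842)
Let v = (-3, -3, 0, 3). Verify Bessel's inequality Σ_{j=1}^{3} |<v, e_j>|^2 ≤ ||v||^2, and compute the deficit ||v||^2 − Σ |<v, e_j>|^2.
Σ |<v, e_j>|^2 = 5550/211; ||v||^2 = 27; deficit = 147/211

Write each e_j = u_j / sqrt(<u_j, u_j>) where u_j is the displayed integer vector. Then <v, e_j> = <v, u_j> / sqrt(<u_j, u_j>), so |<v, e_j>|^2 = <v, u_j>^2 / <u_j, u_j>.
Coefficients: <v, e_1> = 0/sqrt(9), <v, e_2> = 0/sqrt(666), <v, e_3> = -1110/sqrt(46842).
Square and sum: Σ |<v, e_j>|^2 = 5550/211.
Compute ||v||^2 = v·v = 27.
Deficit = 27 − 5550/211 = 147/211 ≥ 0, confirming Bessel's inequality. (The deficit equals ||v − Σ <v,e_j> e_j||^2, the squared distance from v to span{e_j}.)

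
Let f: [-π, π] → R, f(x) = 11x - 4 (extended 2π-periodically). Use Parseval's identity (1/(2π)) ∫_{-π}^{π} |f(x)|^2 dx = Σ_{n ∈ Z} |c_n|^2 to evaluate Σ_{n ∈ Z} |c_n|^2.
Σ |c_n|^2 = 121π^2/3 + 16

Expand and integrate term by term over [-π, π]:
  ∫ (11x)^2 dx = 121·(2π^3/3); ∫ 2·11·(-4)·x dx = 0 (odd integrand); ∫ (-4)^2 dx = 16·2π.
So (1/(2π)) ∫_{-π}^{π} (11x - 4)^2 dx = 121π^2/3 + 16 = 121π^2/3 + 16.
Parseval ⇒ Σ |c_n|^2 = 121π^2/3 + 16.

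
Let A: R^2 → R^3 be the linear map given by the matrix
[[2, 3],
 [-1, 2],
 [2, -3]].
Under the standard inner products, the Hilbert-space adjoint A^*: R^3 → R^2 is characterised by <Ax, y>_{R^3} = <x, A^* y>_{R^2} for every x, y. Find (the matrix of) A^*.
A^* = A^T =
[[2, -1, 2],
 [3, 2, -3]]

For real matrices with standard dot products, the defining identity <Ax, y> = <x, A^* y> gives (Ax)^T y = x^T (A^*) y, i.e. x^T A^T y = x^T (A^*) y. Since this holds for all x, y, we must have A^* = A^T. Therefore
A^* =
[[2, -1, 2],
 [3, 2, -3]].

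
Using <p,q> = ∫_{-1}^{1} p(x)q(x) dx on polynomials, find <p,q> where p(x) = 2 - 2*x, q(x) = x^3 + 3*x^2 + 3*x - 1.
<p,q> = -24/5

Expand the product: p(x)·q(x) = -2*x^4 - 4*x^3 + 8*x - 2.
∫_{-1}^{1} of each monomial x^k gives [2/(k+1) if k even, 0 if k odd]. Integrating term-by-term (or equivalently evaluating the antiderivative F(x) = -2*x^5/5 - x^4 + 4*x^2 - 2*x at the endpoints):
  F(1) − F(−1) = 3/5 − (27/5) = -24/5.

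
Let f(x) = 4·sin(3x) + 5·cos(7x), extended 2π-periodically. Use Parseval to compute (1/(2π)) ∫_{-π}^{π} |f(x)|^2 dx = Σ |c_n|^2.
Σ |c_n|^2 = 41/2

Expand |f|^2 and use orthogonality of {sin(nx), cos(mx)} on [-π, π]:
  ∫_{-π}^{π} sin(nx)^2 dx = π, ∫ cos(mx)^2 dx = π, and cross terms integrate to 0.
So ∫_{-π}^{π} f(x)^2 dx = 4^2 · π + 5^2 · π = (16 + 25)π.
Divide by 2π: (16 + 25)/2 = 41/2.
By Parseval, this equals Σ |c_n|^2.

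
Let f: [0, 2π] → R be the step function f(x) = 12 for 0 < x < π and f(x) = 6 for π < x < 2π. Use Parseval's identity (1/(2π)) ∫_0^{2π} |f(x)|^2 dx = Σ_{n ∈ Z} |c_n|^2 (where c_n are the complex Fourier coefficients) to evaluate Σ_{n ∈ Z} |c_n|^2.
Σ |c_n|^2 = 90

Parseval equates the L^2 energy of f (normalised by 1/(2π)) with the ℓ^2 sum of its Fourier coefficients: (1/(2π)) ∫_0^{2π} |f|^2 = Σ |c_n|^2.
Compute the left side: (1/(2π)) [∫_0^π 12^2 dx + ∫_π^{2π} 6^2 dx] = (1/(2π)) · (144π + 36π) = (144 + 36)/2 = 90.
So Σ_{n ∈ Z} |c_n|^2 = 90.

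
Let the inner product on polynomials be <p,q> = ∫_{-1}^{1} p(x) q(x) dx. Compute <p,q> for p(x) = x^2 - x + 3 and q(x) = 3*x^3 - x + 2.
<p,q> = 64/5

Expand the product: p(x)·q(x) = 3*x^5 - 3*x^4 + 8*x^3 + 3*x^2 - 5*x + 6.
∫_{-1}^{1} of each monomial x^k gives [2/(k+1) if k even, 0 if k odd]. Integrating term-by-term (or equivalently evaluating the antiderivative F(x) = x^6/2 - 3*x^5/5 + 2*x^4 + x^3 - 5*x^2/2 + 6*x at the endpoints):
  F(1) − F(−1) = 32/5 − (-32/5) = 64/5.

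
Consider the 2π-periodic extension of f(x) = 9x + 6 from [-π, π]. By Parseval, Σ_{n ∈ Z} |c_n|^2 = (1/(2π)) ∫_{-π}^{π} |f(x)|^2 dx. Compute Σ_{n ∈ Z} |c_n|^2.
Σ |c_n|^2 = 27π^2 + 36

Expand and integrate term by term over [-π, π]:
  ∫ (9x)^2 dx = 81·(2π^3/3); ∫ 2·9·(6)·x dx = 0 (odd integrand); ∫ 6^2 dx = 36·2π.
So (1/(2π)) ∫_{-π}^{π} (9x + 6)^2 dx = 81π^2/3 + 36 = 27π^2 + 36.
Parseval ⇒ Σ |c_n|^2 = 27π^2 + 36.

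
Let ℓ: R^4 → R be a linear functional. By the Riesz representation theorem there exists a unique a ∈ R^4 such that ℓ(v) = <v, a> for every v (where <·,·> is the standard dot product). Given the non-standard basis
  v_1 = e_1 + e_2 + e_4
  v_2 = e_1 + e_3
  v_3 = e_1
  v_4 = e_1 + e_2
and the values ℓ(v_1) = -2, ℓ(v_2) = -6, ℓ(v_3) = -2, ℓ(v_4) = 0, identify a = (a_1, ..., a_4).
a = (-2, 2, -4, -2)

Write a = (a_1, ..., a_4) in the standard basis. For each basis vector v_i, ℓ(v_i) = <v_i, a> is a linear equation in the a_j's. Collect the n equations into a matrix system V a = ℓ, where row i of V is v_i (expressed in the standard basis). Since V is invertible (lower-triangular with 1s on the diagonal, up to permutation), solve by back-substitution:
  V =
[[1, 1, 0, 1],
 [1, 0, 1, 0],
 [1, 0, 0, 0],
 [1, 1, 0, 0]]
  V a = (-2, -6, -2, 0)
Solving gives a = (-2, 2, -4, -2).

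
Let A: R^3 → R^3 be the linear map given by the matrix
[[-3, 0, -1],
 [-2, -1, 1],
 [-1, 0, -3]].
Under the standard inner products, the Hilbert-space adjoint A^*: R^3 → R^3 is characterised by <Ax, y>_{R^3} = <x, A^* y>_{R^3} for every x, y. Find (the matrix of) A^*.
A^* = A^T =
[[-3, -2, -1],
 [0, -1, 0],
 [-1, 1, -3]]

For real matrices with standard dot products, the defining identity <Ax, y> = <x, A^* y> gives (Ax)^T y = x^T (A^*) y, i.e. x^T A^T y = x^T (A^*) y. Since this holds for all x, y, we must have A^* = A^T. Therefore
A^* =
[[-3, -2, -1],
 [0, -1, 0],
 [-1, 1, -3]].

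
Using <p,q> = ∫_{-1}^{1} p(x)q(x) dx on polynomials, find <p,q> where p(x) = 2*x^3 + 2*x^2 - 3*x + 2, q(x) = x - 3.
<p,q> = -86/5

Expand the product: p(x)·q(x) = 2*x^4 - 4*x^3 - 9*x^2 + 11*x - 6.
∫_{-1}^{1} of each monomial x^k gives [2/(k+1) if k even, 0 if k odd]. Integrating term-by-term (or equivalently evaluating the antiderivative F(x) = 2*x^5/5 - x^4 - 3*x^3 + 11*x^2/2 - 6*x at the endpoints):
  F(1) − F(−1) = -41/10 − (131/10) = -86/5.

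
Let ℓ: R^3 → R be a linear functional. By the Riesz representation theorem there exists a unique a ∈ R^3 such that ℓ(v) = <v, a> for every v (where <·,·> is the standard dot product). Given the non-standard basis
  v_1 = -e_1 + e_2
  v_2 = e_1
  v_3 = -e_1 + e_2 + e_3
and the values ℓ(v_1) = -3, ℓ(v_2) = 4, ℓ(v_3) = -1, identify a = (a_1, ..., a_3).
a = (4, 1, 2)

Write a = (a_1, ..., a_3) in the standard basis. For each basis vector v_i, ℓ(v_i) = <v_i, a> is a linear equation in the a_j's. Collect the n equations into a matrix system V a = ℓ, where row i of V is v_i (expressed in the standard basis). Since V is invertible (lower-triangular with 1s on the diagonal, up to permutation), solve by back-substitution:
  V =
[[-1, 1, 0],
 [1, 0, 0],
 [-1, 1, 1]]
  V a = (-3, 4, -1)
Solving gives a = (4, 1, 2).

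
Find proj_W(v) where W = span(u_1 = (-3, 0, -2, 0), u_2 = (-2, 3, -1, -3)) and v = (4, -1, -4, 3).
proj_W(v) = (244/235, -528/235, 104/235, 528/235)

Set up U = [u_1 | ... | u_2] ∈ R^(4×2). The projector onto W = col(U) is P = U (U^T U)^(-1) U^T.
Compute U^T U =
  [13, 8]
  [8, 23],
and U^T v = (-4, -16).
Solve U^T U · c = U^T v for the coefficients: c = (36/235, -176/235). The projection is proj_W(v) = U c.
Check: (v - proj_W(v)) · u_1 = 0  (should be 0).
Check: (v - proj_W(v)) · u_2 = 0  (should be 0).
Result: proj_W(v) = (244/235, -528/235, 104/235, 528/235).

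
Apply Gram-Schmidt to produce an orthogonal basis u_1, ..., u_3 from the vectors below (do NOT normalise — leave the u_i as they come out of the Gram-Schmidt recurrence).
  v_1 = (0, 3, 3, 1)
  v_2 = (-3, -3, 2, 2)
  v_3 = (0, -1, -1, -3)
Orthogonal basis:
  u_1 = (0, 3, 3, 1)
  u_2 = (-3, -54/19, 41/19, 39/19)
  u_3 = (-312/493, -88/493, 432/493, -1032/493)

Apply the Gram-Schmidt recurrence
  u_1 = v_1
  u_i = v_i − Σ_{j<i} ((v_i · u_j) / (u_j · u_j)) · u_j.

Step by step this gives:
  u_1 = (0, 3, 3, 1)
  u_2 = (-3, -54/19, 41/19, 39/19)
  u_3 = (-312/493, -88/493, 432/493, -1032/493)

Orthogonality check:
  u_2 · u_1 = 0 (should be 0)
  u_3 · u_1 = 0 (should be 0)
  u_3 · u_2 = 0 (should be 0)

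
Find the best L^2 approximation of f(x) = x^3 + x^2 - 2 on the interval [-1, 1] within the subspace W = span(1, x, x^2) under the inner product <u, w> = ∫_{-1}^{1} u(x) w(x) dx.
g(x) = x^2 + 3*x/5 - 2

The best approximation g ∈ W is the orthogonal projection of f onto W. Writing g = a_0 + a_1 x + a_2 x^2, the coefficients solve the normal equations G · a = b where
  G_{ij} = <φ_i, φ_j> and b_i = <f, φ_i>, with φ_0 = 1, φ_1 = x, φ_2 = x^2.
G =
  [2, 0, 2/3]
  [0, 2/3, 0]
  [2/3, 0, 2/5],
b = (-10/3, 2/5, -14/15).
Solving gives a_0 = -2, a_1 = 3/5, a_2 = 1, so
  g(x) = x^2 + 3*x/5 - 2.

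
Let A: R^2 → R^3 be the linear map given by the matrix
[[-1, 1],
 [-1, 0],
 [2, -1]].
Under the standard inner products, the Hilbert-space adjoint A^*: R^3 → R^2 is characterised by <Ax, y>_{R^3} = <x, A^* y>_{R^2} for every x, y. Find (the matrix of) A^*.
A^* = A^T =
[[-1, -1, 2],
 [1, 0, -1]]

For real matrices with standard dot products, the defining identity <Ax, y> = <x, A^* y> gives (Ax)^T y = x^T (A^*) y, i.e. x^T A^T y = x^T (A^*) y. Since this holds for all x, y, we must have A^* = A^T. Therefore
A^* =
[[-1, -1, 2],
 [1, 0, -1]].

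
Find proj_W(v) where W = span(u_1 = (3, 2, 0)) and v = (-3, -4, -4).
proj_W(v) = (-51/13, -34/13, 0)

Set up U = [u_1 | ... | u_1] ∈ R^(3×1). The projector onto W = col(U) is P = U (U^T U)^(-1) U^T.
Compute U^T U =
  [13],
and U^T v = (-17).
Solve U^T U · c = U^T v for the coefficients: c = (-17/13). The projection is proj_W(v) = U c.
Check: (v - proj_W(v)) · u_1 = 0  (should be 0).
Result: proj_W(v) = (-51/13, -34/13, 0).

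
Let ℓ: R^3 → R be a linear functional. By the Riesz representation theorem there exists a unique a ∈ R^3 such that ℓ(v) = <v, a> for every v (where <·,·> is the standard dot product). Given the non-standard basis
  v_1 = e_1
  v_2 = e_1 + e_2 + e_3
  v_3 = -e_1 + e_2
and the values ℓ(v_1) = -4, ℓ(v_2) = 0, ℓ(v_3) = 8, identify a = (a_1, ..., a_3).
a = (-4, 4, 0)

Write a = (a_1, ..., a_3) in the standard basis. For each basis vector v_i, ℓ(v_i) = <v_i, a> is a linear equation in the a_j's. Collect the n equations into a matrix system V a = ℓ, where row i of V is v_i (expressed in the standard basis). Since V is invertible (lower-triangular with 1s on the diagonal, up to permutation), solve by back-substitution:
  V =
[[1, 0, 0],
 [1, 1, 1],
 [-1, 1, 0]]
  V a = (-4, 0, 8)
Solving gives a = (-4, 4, 0).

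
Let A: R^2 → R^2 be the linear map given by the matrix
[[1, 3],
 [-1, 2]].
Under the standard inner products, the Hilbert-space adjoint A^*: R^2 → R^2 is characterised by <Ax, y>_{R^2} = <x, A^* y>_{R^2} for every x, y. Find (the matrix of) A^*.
A^* = A^T =
[[1, -1],
 [3, 2]]

For real matrices with standard dot products, the defining identity <Ax, y> = <x, A^* y> gives (Ax)^T y = x^T (A^*) y, i.e. x^T A^T y = x^T (A^*) y. Since this holds for all x, y, we must have A^* = A^T. Therefore
A^* =
[[1, -1],
 [3, 2]].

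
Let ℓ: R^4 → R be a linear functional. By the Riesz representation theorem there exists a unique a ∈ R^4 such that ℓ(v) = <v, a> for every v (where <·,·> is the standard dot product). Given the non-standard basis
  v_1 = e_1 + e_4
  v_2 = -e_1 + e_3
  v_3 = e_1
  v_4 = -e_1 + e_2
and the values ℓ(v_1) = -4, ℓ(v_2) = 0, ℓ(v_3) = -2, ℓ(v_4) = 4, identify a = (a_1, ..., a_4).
a = (-2, 2, -2, -2)

Write a = (a_1, ..., a_4) in the standard basis. For each basis vector v_i, ℓ(v_i) = <v_i, a> is a linear equation in the a_j's. Collect the n equations into a matrix system V a = ℓ, where row i of V is v_i (expressed in the standard basis). Since V is invertible (lower-triangular with 1s on the diagonal, up to permutation), solve by back-substitution:
  V =
[[1, 0, 0, 1],
 [-1, 0, 1, 0],
 [1, 0, 0, 0],
 [-1, 1, 0, 0]]
  V a = (-4, 0, -2, 4)
Solving gives a = (-2, 2, -2, -2).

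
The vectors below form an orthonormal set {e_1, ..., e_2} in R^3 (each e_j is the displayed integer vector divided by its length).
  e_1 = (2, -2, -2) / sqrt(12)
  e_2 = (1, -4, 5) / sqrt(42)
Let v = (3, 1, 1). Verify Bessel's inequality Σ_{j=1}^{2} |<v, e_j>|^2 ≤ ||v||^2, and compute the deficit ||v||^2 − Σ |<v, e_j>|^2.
Σ |<v, e_j>|^2 = 5/7; ||v||^2 = 11; deficit = 72/7

Write each e_j = u_j / sqrt(<u_j, u_j>) where u_j is the displayed integer vector. Then <v, e_j> = <v, u_j> / sqrt(<u_j, u_j>), so |<v, e_j>|^2 = <v, u_j>^2 / <u_j, u_j>.
Coefficients: <v, e_1> = 2/sqrt(12), <v, e_2> = 4/sqrt(42).
Square and sum: Σ |<v, e_j>|^2 = 5/7.
Compute ||v||^2 = v·v = 11.
Deficit = 11 − 5/7 = 72/7 ≥ 0, confirming Bessel's inequality. (The deficit equals ||v − Σ <v,e_j> e_j||^2, the squared distance from v to span{e_j}.)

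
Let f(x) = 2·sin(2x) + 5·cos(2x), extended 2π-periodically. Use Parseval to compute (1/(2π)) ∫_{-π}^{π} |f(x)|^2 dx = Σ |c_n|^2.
Σ |c_n|^2 = 29/2

Expand |f|^2 and use orthogonality of {sin(nx), cos(mx)} on [-π, π]:
  ∫_{-π}^{π} sin(nx)^2 dx = π, ∫ cos(mx)^2 dx = π, and cross terms integrate to 0.
So ∫_{-π}^{π} f(x)^2 dx = 2^2 · π + 5^2 · π = (4 + 25)π.
Divide by 2π: (4 + 25)/2 = 29/2.
By Parseval, this equals Σ |c_n|^2.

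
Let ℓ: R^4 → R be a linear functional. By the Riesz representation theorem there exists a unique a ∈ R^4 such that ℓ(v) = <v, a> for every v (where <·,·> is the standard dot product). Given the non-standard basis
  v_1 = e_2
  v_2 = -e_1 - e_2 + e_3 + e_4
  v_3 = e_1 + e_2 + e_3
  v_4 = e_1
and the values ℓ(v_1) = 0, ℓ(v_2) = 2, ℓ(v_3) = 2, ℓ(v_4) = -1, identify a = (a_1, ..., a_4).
a = (-1, 0, 3, -2)

Write a = (a_1, ..., a_4) in the standard basis. For each basis vector v_i, ℓ(v_i) = <v_i, a> is a linear equation in the a_j's. Collect the n equations into a matrix system V a = ℓ, where row i of V is v_i (expressed in the standard basis). Since V is invertible (lower-triangular with 1s on the diagonal, up to permutation), solve by back-substitution:
  V =
[[0, 1, 0, 0],
 [-1, -1, 1, 1],
 [1, 1, 1, 0],
 [1, 0, 0, 0]]
  V a = (0, 2, 2, -1)
Solving gives a = (-1, 0, 3, -2).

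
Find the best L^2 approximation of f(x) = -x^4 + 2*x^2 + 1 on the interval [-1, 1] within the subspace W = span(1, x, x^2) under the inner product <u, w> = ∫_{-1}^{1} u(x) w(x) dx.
g(x) = 8*x^2/7 + 38/35

The best approximation g ∈ W is the orthogonal projection of f onto W. Writing g = a_0 + a_1 x + a_2 x^2, the coefficients solve the normal equations G · a = b where
  G_{ij} = <φ_i, φ_j> and b_i = <f, φ_i>, with φ_0 = 1, φ_1 = x, φ_2 = x^2.
G =
  [2, 0, 2/3]
  [0, 2/3, 0]
  [2/3, 0, 2/5],
b = (44/15, 0, 124/105).
Solving gives a_0 = 38/35, a_1 = 0, a_2 = 8/7, so
  g(x) = 8*x^2/7 + 38/35.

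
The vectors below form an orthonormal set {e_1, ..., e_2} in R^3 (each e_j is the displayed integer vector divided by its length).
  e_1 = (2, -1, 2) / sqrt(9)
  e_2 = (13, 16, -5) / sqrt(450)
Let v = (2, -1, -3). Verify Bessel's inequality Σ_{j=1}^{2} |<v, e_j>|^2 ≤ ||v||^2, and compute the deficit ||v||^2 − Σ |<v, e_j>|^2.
Σ |<v, e_j>|^2 = 3/2; ||v||^2 = 14; deficit = 25/2

Write each e_j = u_j / sqrt(<u_j, u_j>) where u_j is the displayed integer vector. Then <v, e_j> = <v, u_j> / sqrt(<u_j, u_j>), so |<v, e_j>|^2 = <v, u_j>^2 / <u_j, u_j>.
Coefficients: <v, e_1> = -1/sqrt(9), <v, e_2> = 25/sqrt(450).
Square and sum: Σ |<v, e_j>|^2 = 3/2.
Compute ||v||^2 = v·v = 14.
Deficit = 14 − 3/2 = 25/2 ≥ 0, confirming Bessel's inequality. (The deficit equals ||v − Σ <v,e_j> e_j||^2, the squared distance from v to span{e_j}.)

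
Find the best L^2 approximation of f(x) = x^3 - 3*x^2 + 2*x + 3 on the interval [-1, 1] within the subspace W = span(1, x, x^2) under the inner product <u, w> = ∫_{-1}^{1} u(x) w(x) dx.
g(x) = -3*x^2 + 13*x/5 + 3

The best approximation g ∈ W is the orthogonal projection of f onto W. Writing g = a_0 + a_1 x + a_2 x^2, the coefficients solve the normal equations G · a = b where
  G_{ij} = <φ_i, φ_j> and b_i = <f, φ_i>, with φ_0 = 1, φ_1 = x, φ_2 = x^2.
G =
  [2, 0, 2/3]
  [0, 2/3, 0]
  [2/3, 0, 2/5],
b = (4, 26/15, 4/5).
Solving gives a_0 = 3, a_1 = 13/5, a_2 = -3, so
  g(x) = -3*x^2 + 13*x/5 + 3.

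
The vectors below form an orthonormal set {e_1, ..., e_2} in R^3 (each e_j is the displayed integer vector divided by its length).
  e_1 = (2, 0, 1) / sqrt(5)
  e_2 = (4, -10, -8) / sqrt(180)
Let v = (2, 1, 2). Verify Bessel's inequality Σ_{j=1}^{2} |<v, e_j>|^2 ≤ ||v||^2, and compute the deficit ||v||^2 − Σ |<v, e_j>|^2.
Σ |<v, e_j>|^2 = 9; ||v||^2 = 9; deficit = 0

Write each e_j = u_j / sqrt(<u_j, u_j>) where u_j is the displayed integer vector. Then <v, e_j> = <v, u_j> / sqrt(<u_j, u_j>), so |<v, e_j>|^2 = <v, u_j>^2 / <u_j, u_j>.
Coefficients: <v, e_1> = 6/sqrt(5), <v, e_2> = -18/sqrt(180).
Square and sum: Σ |<v, e_j>|^2 = 9.
Compute ||v||^2 = v·v = 9.
Deficit = 9 − 9 = 0 ≥ 0, confirming Bessel's inequality. (The deficit equals ||v − Σ <v,e_j> e_j||^2, the squared distance from v to span{e_j}.)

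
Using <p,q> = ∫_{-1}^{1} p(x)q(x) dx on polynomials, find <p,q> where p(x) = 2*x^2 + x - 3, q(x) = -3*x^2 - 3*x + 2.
<p,q> = -116/15

Expand the product: p(x)·q(x) = -6*x^4 - 9*x^3 + 10*x^2 + 11*x - 6.
∫_{-1}^{1} of each monomial x^k gives [2/(k+1) if k even, 0 if k odd]. Integrating term-by-term (or equivalently evaluating the antiderivative F(x) = -6*x^5/5 - 9*x^4/4 + 10*x^3/3 + 11*x^2/2 - 6*x at the endpoints):
  F(1) − F(−1) = -37/60 − (427/60) = -116/15.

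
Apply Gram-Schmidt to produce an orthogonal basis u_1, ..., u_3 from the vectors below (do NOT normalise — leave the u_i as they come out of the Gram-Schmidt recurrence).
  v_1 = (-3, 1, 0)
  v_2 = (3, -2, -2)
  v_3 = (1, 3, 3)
Orthogonal basis:
  u_1 = (-3, 1, 0)
  u_2 = (-3/10, -9/10, -2)
  u_3 = (22/49, 66/49, -33/49)

Apply the Gram-Schmidt recurrence
  u_1 = v_1
  u_i = v_i − Σ_{j<i} ((v_i · u_j) / (u_j · u_j)) · u_j.

Step by step this gives:
  u_1 = (-3, 1, 0)
  u_2 = (-3/10, -9/10, -2)
  u_3 = (22/49, 66/49, -33/49)

Orthogonality check:
  u_2 · u_1 = 0 (should be 0)
  u_3 · u_1 = 0 (should be 0)
  u_3 · u_2 = 0 (should be 0)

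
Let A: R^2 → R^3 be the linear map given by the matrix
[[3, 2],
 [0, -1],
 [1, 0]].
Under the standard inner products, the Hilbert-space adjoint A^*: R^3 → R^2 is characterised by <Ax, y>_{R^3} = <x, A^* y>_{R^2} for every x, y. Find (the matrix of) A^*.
A^* = A^T =
[[3, 0, 1],
 [2, -1, 0]]

For real matrices with standard dot products, the defining identity <Ax, y> = <x, A^* y> gives (Ax)^T y = x^T (A^*) y, i.e. x^T A^T y = x^T (A^*) y. Since this holds for all x, y, we must have A^* = A^T. Therefore
A^* =
[[3, 0, 1],
 [2, -1, 0]].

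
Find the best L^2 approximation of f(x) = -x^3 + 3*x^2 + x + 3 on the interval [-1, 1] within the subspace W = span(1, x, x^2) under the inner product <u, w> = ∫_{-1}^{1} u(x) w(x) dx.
g(x) = 3*x^2 + 2*x/5 + 3

The best approximation g ∈ W is the orthogonal projection of f onto W. Writing g = a_0 + a_1 x + a_2 x^2, the coefficients solve the normal equations G · a = b where
  G_{ij} = <φ_i, φ_j> and b_i = <f, φ_i>, with φ_0 = 1, φ_1 = x, φ_2 = x^2.
G =
  [2, 0, 2/3]
  [0, 2/3, 0]
  [2/3, 0, 2/5],
b = (8, 4/15, 16/5).
Solving gives a_0 = 3, a_1 = 2/5, a_2 = 3, so
  g(x) = 3*x^2 + 2*x/5 + 3.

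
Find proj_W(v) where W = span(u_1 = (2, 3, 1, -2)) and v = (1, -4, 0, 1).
proj_W(v) = (-4/3, -2, -2/3, 4/3)

Set up U = [u_1 | ... | u_1] ∈ R^(4×1). The projector onto W = col(U) is P = U (U^T U)^(-1) U^T.
Compute U^T U =
  [18],
and U^T v = (-12).
Solve U^T U · c = U^T v for the coefficients: c = (-2/3). The projection is proj_W(v) = U c.
Check: (v - proj_W(v)) · u_1 = 0  (should be 0).
Result: proj_W(v) = (-4/3, -2, -2/3, 4/3).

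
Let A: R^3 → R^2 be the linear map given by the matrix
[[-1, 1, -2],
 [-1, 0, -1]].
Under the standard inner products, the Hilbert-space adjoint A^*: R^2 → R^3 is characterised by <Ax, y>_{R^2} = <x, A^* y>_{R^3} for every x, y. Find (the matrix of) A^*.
A^* = A^T =
[[-1, -1],
 [1, 0],
 [-2, -1]]

For real matrices with standard dot products, the defining identity <Ax, y> = <x, A^* y> gives (Ax)^T y = x^T (A^*) y, i.e. x^T A^T y = x^T (A^*) y. Since this holds for all x, y, we must have A^* = A^T. Therefore
A^* =
[[-1, -1],
 [1, 0],
 [-2, -1]].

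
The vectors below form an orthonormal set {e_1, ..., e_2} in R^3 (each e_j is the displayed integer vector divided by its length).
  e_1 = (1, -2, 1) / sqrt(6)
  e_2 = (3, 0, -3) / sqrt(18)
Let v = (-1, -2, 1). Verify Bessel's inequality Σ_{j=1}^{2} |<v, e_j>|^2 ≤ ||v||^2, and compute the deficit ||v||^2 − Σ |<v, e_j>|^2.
Σ |<v, e_j>|^2 = 14/3; ||v||^2 = 6; deficit = 4/3

Write each e_j = u_j / sqrt(<u_j, u_j>) where u_j is the displayed integer vector. Then <v, e_j> = <v, u_j> / sqrt(<u_j, u_j>), so |<v, e_j>|^2 = <v, u_j>^2 / <u_j, u_j>.
Coefficients: <v, e_1> = 4/sqrt(6), <v, e_2> = -6/sqrt(18).
Square and sum: Σ |<v, e_j>|^2 = 14/3.
Compute ||v||^2 = v·v = 6.
Deficit = 6 − 14/3 = 4/3 ≥ 0, confirming Bessel's inequality. (The deficit equals ||v − Σ <v,e_j> e_j||^2, the squared distance from v to span{e_j}.)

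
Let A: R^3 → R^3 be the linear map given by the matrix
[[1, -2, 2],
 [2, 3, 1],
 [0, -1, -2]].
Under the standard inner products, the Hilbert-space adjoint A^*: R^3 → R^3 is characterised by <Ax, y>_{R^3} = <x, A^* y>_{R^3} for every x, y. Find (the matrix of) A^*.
A^* = A^T =
[[1, 2, 0],
 [-2, 3, -1],
 [2, 1, -2]]

For real matrices with standard dot products, the defining identity <Ax, y> = <x, A^* y> gives (Ax)^T y = x^T (A^*) y, i.e. x^T A^T y = x^T (A^*) y. Since this holds for all x, y, we must have A^* = A^T. Therefore
A^* =
[[1, 2, 0],
 [-2, 3, -1],
 [2, 1, -2]].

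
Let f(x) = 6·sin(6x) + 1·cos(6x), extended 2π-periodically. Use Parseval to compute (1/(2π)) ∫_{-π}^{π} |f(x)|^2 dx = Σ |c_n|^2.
Σ |c_n|^2 = 37/2

Expand |f|^2 and use orthogonality of {sin(nx), cos(mx)} on [-π, π]:
  ∫_{-π}^{π} sin(nx)^2 dx = π, ∫ cos(mx)^2 dx = π, and cross terms integrate to 0.
So ∫_{-π}^{π} f(x)^2 dx = 6^2 · π + 1^2 · π = (36 + 1)π.
Divide by 2π: (36 + 1)/2 = 37/2.
By Parseval, this equals Σ |c_n|^2.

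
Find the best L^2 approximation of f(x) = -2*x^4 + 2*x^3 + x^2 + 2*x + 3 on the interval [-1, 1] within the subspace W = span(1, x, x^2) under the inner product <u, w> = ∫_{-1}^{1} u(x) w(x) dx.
g(x) = -5*x^2/7 + 16*x/5 + 111/35

The best approximation g ∈ W is the orthogonal projection of f onto W. Writing g = a_0 + a_1 x + a_2 x^2, the coefficients solve the normal equations G · a = b where
  G_{ij} = <φ_i, φ_j> and b_i = <f, φ_i>, with φ_0 = 1, φ_1 = x, φ_2 = x^2.
G =
  [2, 0, 2/3]
  [0, 2/3, 0]
  [2/3, 0, 2/5],
b = (88/15, 32/15, 64/35).
Solving gives a_0 = 111/35, a_1 = 16/5, a_2 = -5/7, so
  g(x) = -5*x^2/7 + 16*x/5 + 111/35.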